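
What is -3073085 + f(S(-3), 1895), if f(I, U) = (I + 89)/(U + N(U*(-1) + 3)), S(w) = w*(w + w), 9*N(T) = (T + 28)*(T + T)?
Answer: -21728035448672/7070431 ≈ -3.0731e+6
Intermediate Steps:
N(T) = 2*T*(28 + T)/9 (N(T) = ((T + 28)*(T + T))/9 = ((28 + T)*(2*T))/9 = (2*T*(28 + T))/9 = 2*T*(28 + T)/9)
S(w) = 2*w² (S(w) = w*(2*w) = 2*w²)
f(I, U) = (89 + I)/(U + 2*(3 - U)*(31 - U)/9) (f(I, U) = (I + 89)/(U + 2*(U*(-1) + 3)*(28 + (U*(-1) + 3))/9) = (89 + I)/(U + 2*(-U + 3)*(28 + (-U + 3))/9) = (89 + I)/(U + 2*(3 - U)*(28 + (3 - U))/9) = (89 + I)/(U + 2*(3 - U)*(31 - U)/9))
-3073085 + f(S(-3), 1895) = -3073085 + 9*(89 + 2*(-3)²)/(186 - 59*1895 + 2*1895²) = -3073085 + 9*(89 + 2*9)/(186 - 111805 + 2*3591025) = -3073085 + 9*(89 + 18)/(186 - 111805 + 7182050) = -3073085 + 9*107/7070431 = -3073085 + 9*(1/7070431)*107 = -3073085 + 963/7070431 = -21728035448672/7070431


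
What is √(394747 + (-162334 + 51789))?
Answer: 3*√31578 ≈ 533.11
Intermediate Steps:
√(394747 + (-162334 + 51789)) = √(394747 - 110545) = √284202 = 3*√31578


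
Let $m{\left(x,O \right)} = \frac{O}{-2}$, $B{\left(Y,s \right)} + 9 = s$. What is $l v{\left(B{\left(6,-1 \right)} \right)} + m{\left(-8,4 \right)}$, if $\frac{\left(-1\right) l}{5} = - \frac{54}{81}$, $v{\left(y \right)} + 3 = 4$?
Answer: $\frac{4}{3} \approx 1.3333$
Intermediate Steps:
$B{\left(Y,s \right)} = -9 + s$
$m{\left(x,O \right)} = - \frac{O}{2}$ ($m{\left(x,O \right)} = O \left(- \frac{1}{2}\right) = - \frac{O}{2}$)
$v{\left(y \right)} = 1$ ($v{\left(y \right)} = -3 + 4 = 1$)
$l = \frac{10}{3}$ ($l = - 5 \left(- \frac{54}{81}\right) = - 5 \left(\left(-54\right) \frac{1}{81}\right) = \left(-5\right) \left(- \frac{2}{3}\right) = \frac{10}{3} \approx 3.3333$)
$l v{\left(B{\left(6,-1 \right)} \right)} + m{\left(-8,4 \right)} = \frac{10}{3} \cdot 1 - 2 = \frac{10}{3} - 2 = \frac{4}{3}$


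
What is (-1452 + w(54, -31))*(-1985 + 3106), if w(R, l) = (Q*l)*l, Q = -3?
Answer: -4859535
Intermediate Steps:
w(R, l) = -3*l² (w(R, l) = (-3*l)*l = -3*l²)
(-1452 + w(54, -31))*(-1985 + 3106) = (-1452 - 3*(-31)²)*(-1985 + 3106) = (-1452 - 3*961)*1121 = (-1452 - 2883)*1121 = -4335*1121 = -4859535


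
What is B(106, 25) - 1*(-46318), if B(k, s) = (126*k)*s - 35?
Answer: 380183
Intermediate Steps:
B(k, s) = -35 + 126*k*s (B(k, s) = 126*k*s - 35 = -35 + 126*k*s)
B(106, 25) - 1*(-46318) = (-35 + 126*106*25) - 1*(-46318) = (-35 + 333900) + 46318 = 333865 + 46318 = 380183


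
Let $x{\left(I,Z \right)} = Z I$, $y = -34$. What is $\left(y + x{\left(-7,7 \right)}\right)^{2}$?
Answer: $6889$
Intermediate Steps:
$x{\left(I,Z \right)} = I Z$
$\left(y + x{\left(-7,7 \right)}\right)^{2} = \left(-34 - 49\right)^{2} = \left(-83\right)^{2} = 6889$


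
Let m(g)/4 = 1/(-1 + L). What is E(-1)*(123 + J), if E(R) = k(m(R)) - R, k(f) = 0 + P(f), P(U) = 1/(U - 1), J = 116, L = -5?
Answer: 478/5 ≈ 95.600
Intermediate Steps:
P(U) = 1/(-1 + U)
m(g) = -⅔ (m(g) = 4/(-1 - 5) = 4/(-6) = 4*(-⅙) = -⅔)
k(f) = 1/(-1 + f) (k(f) = 0 + 1/(-1 + f) = 1/(-1 + f))
E(R) = -⅗ - R (E(R) = 1/(-1 - ⅔) - R = 1/(-5/3) - R = -⅗ - R)
E(-1)*(123 + J) = (-⅗ - 1*(-1))*(123 + 116) = (-⅗ + 1)*239 = (⅖)*239 = 478/5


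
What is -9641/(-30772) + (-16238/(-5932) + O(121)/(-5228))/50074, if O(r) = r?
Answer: 935893080208693/2986652860536968 ≈ 0.31336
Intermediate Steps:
-9641/(-30772) + (-16238/(-5932) + O(121)/(-5228))/50074 = -9641/(-30772) + (-16238/(-5932) + 121/(-5228))/50074 = -9641*(-1/30772) + (-16238*(-1/5932) + 121*(-1/5228))*(1/50074) = 9641/30772 + (8119/2966 - 121/5228)*(1/50074) = 9641/30772 + (21043623/7753124)*(1/50074) = 9641/30772 + 21043623/388229931176 = 935893080208693/2986652860536968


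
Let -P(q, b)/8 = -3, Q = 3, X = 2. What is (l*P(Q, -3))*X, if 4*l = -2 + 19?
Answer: 204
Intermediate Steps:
l = 17/4 (l = (-2 + 19)/4 = (¼)*17 = 17/4 ≈ 4.2500)
P(q, b) = 24 (P(q, b) = -8*(-3) = 24)
(l*P(Q, -3))*X = ((17/4)*24)*2 = 102*2 = 204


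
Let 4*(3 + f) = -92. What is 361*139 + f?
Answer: 50153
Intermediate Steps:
f = -26 (f = -3 + (¼)*(-92) = -3 - 23 = -26)
361*139 + f = 361*139 - 26 = 50179 - 26 = 50153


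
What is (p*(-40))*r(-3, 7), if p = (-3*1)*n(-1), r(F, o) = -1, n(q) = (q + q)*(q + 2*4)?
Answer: 1680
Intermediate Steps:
n(q) = 2*q*(8 + q) (n(q) = (2*q)*(q + 8) = (2*q)*(8 + q) = 2*q*(8 + q))
p = 42 (p = (-3*1)*(2*(-1)*(8 - 1)) = -6*(-1)*7 = -3*(-14) = 42)
(p*(-40))*r(-3, 7) = (42*(-40))*(-1) = -1680*(-1) = 1680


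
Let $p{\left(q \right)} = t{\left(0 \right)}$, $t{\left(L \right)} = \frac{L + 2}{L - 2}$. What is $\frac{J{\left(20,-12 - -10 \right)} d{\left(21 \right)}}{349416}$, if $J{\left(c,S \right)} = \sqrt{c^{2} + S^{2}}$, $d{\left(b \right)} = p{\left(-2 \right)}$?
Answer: $- \frac{\sqrt{101}}{174708} \approx -5.7524 \cdot 10^{-5}$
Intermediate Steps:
$t{\left(L \right)} = \frac{2 + L}{-2 + L}$
$p{\left(q \right)} = -1$ ($p{\left(q \right)} = \frac{2 + 0}{-2 + 0} = \frac{1}{-2} \cdot 2 = \left(- \frac{1}{2}\right) 2 = -1$)
$d{\left(b \right)} = -1$
$J{\left(c,S \right)} = \sqrt{S^{2} + c^{2}}$
$\frac{J{\left(20,-12 - -10 \right)} d{\left(21 \right)}}{349416} = \frac{\sqrt{\left(-12 - -10\right)^{2} + 20^{2}} \left(-1\right)}{349416} = \sqrt{\left(-12 + 10\right)^{2} + 400} \left(-1\right) \frac{1}{349416} = \sqrt{\left(-2\right)^{2} + 400} \left(-1\right) \frac{1}{349416} = \sqrt{4 + 400} \left(-1\right) \frac{1}{349416} = \sqrt{404} \left(-1\right) \frac{1}{349416} = 2 \sqrt{101} \left(-1\right) \frac{1}{349416} = - 2 \sqrt{101} \cdot \frac{1}{349416} = - \frac{\sqrt{101}}{174708}$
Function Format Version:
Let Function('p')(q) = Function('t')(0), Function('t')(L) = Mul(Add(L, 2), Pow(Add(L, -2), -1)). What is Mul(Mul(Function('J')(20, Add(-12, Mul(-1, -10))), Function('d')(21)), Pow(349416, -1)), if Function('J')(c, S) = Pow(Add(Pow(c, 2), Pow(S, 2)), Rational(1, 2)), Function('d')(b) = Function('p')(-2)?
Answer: Mul(Rational(-1, 174708), Pow(101, Rational(1, 2))) ≈ -5.7524e-5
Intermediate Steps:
Function('t')(L) = Mul(Pow(Add(-2, L), -1), Add(2, L)) (Function('t')(L) = Mul(Add(2, L), Pow(Add(-2, L), -1)) = Mul(Pow(Add(-2, L), -1), Add(2, L)))
Function('p')(q) = -1 (Function('p')(q) = Mul(Pow(Add(-2, 0), -1), Add(2, 0)) = Mul(Pow(-2, -1), 2) = Mul(Rational(-1, 2), 2) = -1)
Function('d')(b) = -1
Function('J')(c, S) = Pow(Add(Pow(S, 2), Pow(c, 2)), Rational(1, 2))
Mul(Mul(Function('J')(20, Add(-12, Mul(-1, -10))), Function('d')(21)), Pow(349416, -1)) = Mul(Mul(Pow(Add(Pow(Add(-12, Mul(-1, -10)), 2), Pow(20, 2)), Rational(1, 2)), -1), Pow(349416, -1)) = Mul(Mul(Pow(Add(Pow(Add(-12, 10), 2), 400), Rational(1, 2)), -1), Rational(1, 349416)) = Mul(Mul(Pow(Add(Pow(-2, 2), 400), Rational(1, 2)), -1), Rational(1, 349416)) = Mul(Mul(Pow(Add(4, 400), Rational(1, 2)), -1), Rational(1, 349416)) = Mul(Mul(Pow(404, Rational(1, 2)), -1), Rational(1, 349416)) = Mul(Mul(Mul(2, Pow(101, Rational(1, 2))), -1), Rational(1, 349416)) = Mul(Mul(-2, Pow(101, Rational(1, 2))), Rational(1, 349416)) = Mul(Rational(-1, 174708), Pow(101, Rational(1, 2)))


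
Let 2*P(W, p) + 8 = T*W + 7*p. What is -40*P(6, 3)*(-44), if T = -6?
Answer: -20240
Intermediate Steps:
P(W, p) = -4 - 3*W + 7*p/2 (P(W, p) = -4 + (-6*W + 7*p)/2 = -4 + (-3*W + 7*p/2) = -4 - 3*W + 7*p/2)
-40*P(6, 3)*(-44) = -40*(-4 - 3*6 + (7/2)*3)*(-44) = -40*(-4 - 18 + 21/2)*(-44) = -40*(-23/2)*(-44) = 460*(-44) = -20240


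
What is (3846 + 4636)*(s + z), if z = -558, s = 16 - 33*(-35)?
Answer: 5199466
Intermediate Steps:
s = 1171 (s = 16 + 1155 = 1171)
(3846 + 4636)*(s + z) = (3846 + 4636)*(1171 - 558) = 8482*613 = 5199466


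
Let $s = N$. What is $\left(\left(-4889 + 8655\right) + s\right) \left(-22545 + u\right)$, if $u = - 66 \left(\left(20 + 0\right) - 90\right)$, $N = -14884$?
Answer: $199290150$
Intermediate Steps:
$s = -14884$
$u = 4620$ ($u = - 66 \left(20 - 90\right) = \left(-66\right) \left(-70\right) = 4620$)
$\left(\left(-4889 + 8655\right) + s\right) \left(-22545 + u\right) = \left(\left(-4889 + 8655\right) - 14884\right) \left(-22545 + 4620\right) = \left(3766 - 14884\right) \left(-17925\right) = \left(-11118\right) \left(-17925\right) = 199290150$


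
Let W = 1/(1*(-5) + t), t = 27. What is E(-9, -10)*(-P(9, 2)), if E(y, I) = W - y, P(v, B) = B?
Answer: -199/11 ≈ -18.091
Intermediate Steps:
W = 1/22 (W = 1/(1*(-5) + 27) = 1/(-5 + 27) = 1/22 ≈ 0.045455)
E(y, I) = 1/22 - y
E(-9, -10)*(-P(9, 2)) = (1/22 - 1*(-9))*(-1*2) = (1/22 + 9)*(-2) = (199/22)*(-2) = -199/11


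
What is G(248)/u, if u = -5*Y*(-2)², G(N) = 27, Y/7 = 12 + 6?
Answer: -3/280 ≈ -0.010714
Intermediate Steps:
Y = 126 (Y = 7*(12 + 6) = 7*18 = 126)
u = -2520 (u = -630*(-2)² = -630*4 = -5*504 = -2520)
G(248)/u = 27/(-2520) = 27*(-1/2520) = -3/280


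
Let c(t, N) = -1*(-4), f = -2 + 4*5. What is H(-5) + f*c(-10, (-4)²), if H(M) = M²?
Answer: 97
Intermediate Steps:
f = 18 (f = -2 + 20 = 18)
c(t, N) = 4
H(-5) + f*c(-10, (-4)²) = (-5)² + 18*4 = 25 + 72 = 97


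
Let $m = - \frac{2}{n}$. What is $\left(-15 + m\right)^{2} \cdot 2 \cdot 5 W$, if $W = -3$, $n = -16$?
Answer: $- \frac{212415}{32} \approx -6638.0$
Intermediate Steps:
$m = \frac{1}{8}$ ($m = - \frac{2}{-16} = \left(-2\right) \left(- \frac{1}{16}\right) = \frac{1}{8} \approx 0.125$)
$\left(-15 + m\right)^{2} \cdot 2 \cdot 5 W = \left(-15 + \frac{1}{8}\right)^{2} \cdot 2 \cdot 5 \left(-3\right) = \left(- \frac{119}{8}\right)^{2} \cdot 10 \left(-3\right) = \frac{14161}{64} \left(-30\right) = - \frac{212415}{32}$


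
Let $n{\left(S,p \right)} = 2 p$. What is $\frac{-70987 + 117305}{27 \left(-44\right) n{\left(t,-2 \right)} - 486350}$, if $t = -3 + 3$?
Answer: $- \frac{23159}{240799} \approx -0.096176$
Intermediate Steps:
$t = 0$
$\frac{-70987 + 117305}{27 \left(-44\right) n{\left(t,-2 \right)} - 486350} = \frac{-70987 + 117305}{27 \left(-44\right) 2 \left(-2\right) - 486350} = \frac{46318}{\left(-1188\right) \left(-4\right) - 486350} = \frac{46318}{4752 - 486350} = \frac{46318}{-481598} = 46318 \left(- \frac{1}{481598}\right) = - \frac{23159}{240799}$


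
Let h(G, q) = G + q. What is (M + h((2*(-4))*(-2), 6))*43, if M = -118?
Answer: -4128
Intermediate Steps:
(M + h((2*(-4))*(-2), 6))*43 = (-118 + ((2*(-4))*(-2) + 6))*43 = (-118 + (-8*(-2) + 6))*43 = (-118 + (16 + 6))*43 = (-118 + 22)*43 = -96*43 = -4128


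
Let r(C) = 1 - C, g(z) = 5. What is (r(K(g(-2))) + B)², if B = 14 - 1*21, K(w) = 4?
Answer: 100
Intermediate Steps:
B = -7 (B = 14 - 21 = -7)
(r(K(g(-2))) + B)² = ((1 - 1*4) - 7)² = ((1 - 4) - 7)² = (-3 - 7)² = (-10)² = 100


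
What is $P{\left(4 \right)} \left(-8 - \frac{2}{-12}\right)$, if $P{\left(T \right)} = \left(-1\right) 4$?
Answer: $\frac{94}{3} \approx 31.333$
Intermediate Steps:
$P{\left(T \right)} = -4$
$P{\left(4 \right)} \left(-8 - \frac{2}{-12}\right) = - 4 \left(-8 - \frac{2}{-12}\right) = - 4 \left(-8 - - \frac{1}{6}\right) = - 4 \left(-8 + \frac{1}{6}\right) = \left(-4\right) \left(- \frac{47}{6}\right) = \frac{94}{3}$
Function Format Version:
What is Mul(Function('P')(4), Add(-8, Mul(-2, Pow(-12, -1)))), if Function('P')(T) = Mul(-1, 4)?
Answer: Rational(94, 3) ≈ 31.333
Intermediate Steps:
Function('P')(T) = -4
Mul(Function('P')(4), Add(-8, Mul(-2, Pow(-12, -1)))) = Mul(-4, Add(-8, Mul(-2, Pow(-12, -1)))) = Mul(-4, Add(-8, Mul(-2, Rational(-1, 12)))) = Mul(-4, Add(-8, Rational(1, 6))) = Mul(-4, Rational(-47, 6)) = Rational(94, 3)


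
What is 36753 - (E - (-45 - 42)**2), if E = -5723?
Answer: 50045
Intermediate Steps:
36753 - (E - (-45 - 42)**2) = 36753 - (-5723 - (-45 - 42)**2) = 36753 - (-5723 - 1*(-87)**2) = 36753 - (-5723 - 1*7569) = 36753 - (-5723 - 7569) = 36753 - 1*(-13292) = 36753 + 13292 = 50045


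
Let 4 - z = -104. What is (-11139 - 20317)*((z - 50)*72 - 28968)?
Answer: 779857152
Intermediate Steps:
z = 108 (z = 4 - 1*(-104) = 4 + 104 = 108)
(-11139 - 20317)*((z - 50)*72 - 28968) = (-11139 - 20317)*((108 - 50)*72 - 28968) = -31456*(58*72 - 28968) = -31456*(4176 - 28968) = -31456*(-24792) = 779857152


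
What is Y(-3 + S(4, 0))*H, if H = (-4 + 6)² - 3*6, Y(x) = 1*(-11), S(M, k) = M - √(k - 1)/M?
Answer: 154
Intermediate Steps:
S(M, k) = M - √(-1 + k)/M
Y(x) = -11
H = -14 (H = 2² - 18 = 4 - 18 = -14)
Y(-3 + S(4, 0))*H = -11*(-14) = 154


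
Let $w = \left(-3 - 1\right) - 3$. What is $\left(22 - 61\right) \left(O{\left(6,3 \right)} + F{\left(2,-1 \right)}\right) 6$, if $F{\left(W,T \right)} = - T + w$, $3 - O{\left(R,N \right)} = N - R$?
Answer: $0$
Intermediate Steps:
$O{\left(R,N \right)} = 3 + R - N$ ($O{\left(R,N \right)} = 3 - \left(N - R\right) = 3 + R - N$)
$w = -7$ ($w = -4 - 3 = -7$)
$F{\left(W,T \right)} = -7 - T$ ($F{\left(W,T \right)} = - T - 7 = -7 - T$)
$\left(22 - 61\right) \left(O{\left(6,3 \right)} + F{\left(2,-1 \right)}\right) 6 = \left(22 - 61\right) \left(\left(3 + 6 - 3\right) - 6\right) 6 = - 39 \left(\left(3 + 6 - 3\right) + \left(-7 + 1\right)\right) 6 = - 39 \left(6 - 6\right) 6 = - 39 \cdot 0 \cdot 6 = \left(-39\right) 0 = 0$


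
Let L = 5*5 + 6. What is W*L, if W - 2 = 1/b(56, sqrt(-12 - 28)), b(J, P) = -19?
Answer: 1147/19 ≈ 60.368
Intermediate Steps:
L = 31 (L = 25 + 6 = 31)
W = 37/19 (W = 2 + 1/(-19) = 2 - 1/19 = 37/19 ≈ 1.9474)
W*L = (37/19)*31 = 1147/19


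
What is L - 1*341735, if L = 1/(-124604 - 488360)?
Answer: -209471252541/612964 ≈ -3.4174e+5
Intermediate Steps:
L = -1/612964 (L = 1/(-612964) = -1/612964 ≈ -1.6314e-6)
L - 1*341735 = -1/612964 - 1*341735 = -1/612964 - 341735 = -209471252541/612964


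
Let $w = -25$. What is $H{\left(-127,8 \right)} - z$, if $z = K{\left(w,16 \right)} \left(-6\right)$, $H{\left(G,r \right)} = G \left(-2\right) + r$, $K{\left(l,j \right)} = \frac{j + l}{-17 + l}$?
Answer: $\frac{1843}{7} \approx 263.29$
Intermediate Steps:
$K{\left(l,j \right)} = \frac{j + l}{-17 + l}$
$H{\left(G,r \right)} = r - 2 G$ ($H{\left(G,r \right)} = - 2 G + r = r - 2 G$)
$z = - \frac{9}{7}$ ($z = \frac{16 - 25}{-17 - 25} \left(-6\right) = \frac{1}{-42} \left(-9\right) \left(-6\right) = \left(- \frac{1}{42}\right) \left(-9\right) \left(-6\right) = \frac{3}{14} \left(-6\right) = - \frac{9}{7} \approx -1.2857$)
$H{\left(-127,8 \right)} - z = \left(8 - -254\right) - - \frac{9}{7} = \left(8 + 254\right) + \frac{9}{7} = 262 + \frac{9}{7} = \frac{1843}{7}$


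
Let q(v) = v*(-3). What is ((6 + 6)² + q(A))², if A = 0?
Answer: 20736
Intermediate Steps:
q(v) = -3*v
((6 + 6)² + q(A))² = ((6 + 6)² - 3*0)² = (12² + 0)² = (144 + 0)² = 144² = 20736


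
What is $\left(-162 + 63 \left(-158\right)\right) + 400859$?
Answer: $390743$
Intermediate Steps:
$\left(-162 + 63 \left(-158\right)\right) + 400859 = \left(-162 - 9954\right) + 400859 = -10116 + 400859 = 390743$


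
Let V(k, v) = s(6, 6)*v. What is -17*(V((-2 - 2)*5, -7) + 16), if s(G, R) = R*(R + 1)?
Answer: 4726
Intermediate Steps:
s(G, R) = R*(1 + R)
V(k, v) = 42*v (V(k, v) = (6*(1 + 6))*v = (6*7)*v = 42*v)
-17*(V((-2 - 2)*5, -7) + 16) = -17*(42*(-7) + 16) = -17*(-294 + 16) = -17*(-278) = 4726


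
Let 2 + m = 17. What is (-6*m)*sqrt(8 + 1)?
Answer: -270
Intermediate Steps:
m = 15 (m = -2 + 17 = 15)
(-6*m)*sqrt(8 + 1) = (-6*15)*sqrt(8 + 1) = -90*sqrt(9) = -90*3 = -270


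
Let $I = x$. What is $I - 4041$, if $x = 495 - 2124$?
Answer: $-5670$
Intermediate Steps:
$x = -1629$ ($x = 495 - 2124 = -1629$)
$I = -1629$
$I - 4041 = -1629 - 4041 = -5670$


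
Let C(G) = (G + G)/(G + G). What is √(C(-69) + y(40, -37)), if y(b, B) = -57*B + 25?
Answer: √2135 ≈ 46.206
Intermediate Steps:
y(b, B) = 25 - 57*B
C(G) = 1 (C(G) = (2*G)/((2*G)) = (2*G)*(1/(2*G)) = 1)
√(C(-69) + y(40, -37)) = √(1 + (25 - 57*(-37))) = √(1 + (25 + 2109)) = √(1 + 2134) = √2135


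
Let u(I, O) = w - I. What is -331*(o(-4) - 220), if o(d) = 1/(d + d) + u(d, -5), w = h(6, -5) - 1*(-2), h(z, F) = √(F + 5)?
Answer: 567003/8 ≈ 70875.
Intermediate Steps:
h(z, F) = √(5 + F)
w = 2 (w = √(5 - 5) - 1*(-2) = √0 + 2 = 0 + 2 = 2)
u(I, O) = 2 - I
o(d) = 2 + 1/(2*d) - d (o(d) = 1/(d + d) + (2 - d) = 1/(2*d) + (2 - d) = 2 + 1/(2*d) - d)
-331*(o(-4) - 220) = -331*((2 + (½)/(-4) - 1*(-4)) - 220) = -331*((2 + (½)*(-¼) + 4) - 220) = -331*((2 - ⅛ + 4) - 220) = -331*(47/8 - 220) = -331*(-1713/8) = 567003/8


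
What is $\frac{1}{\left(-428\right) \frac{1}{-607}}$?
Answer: $\frac{607}{428} \approx 1.4182$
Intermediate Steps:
$\frac{1}{\left(-428\right) \frac{1}{-607}} = \frac{1}{\left(-428\right) \left(- \frac{1}{607}\right)} = \frac{1}{\frac{428}{607}} = \frac{607}{428}$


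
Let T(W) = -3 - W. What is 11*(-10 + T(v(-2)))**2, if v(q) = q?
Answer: 1331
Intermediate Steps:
11*(-10 + T(v(-2)))**2 = 11*(-10 + (-3 - 1*(-2)))**2 = 11*(-10 + (-3 + 2))**2 = 11*(-10 - 1)**2 = 11*(-11)**2 = 11*121 = 1331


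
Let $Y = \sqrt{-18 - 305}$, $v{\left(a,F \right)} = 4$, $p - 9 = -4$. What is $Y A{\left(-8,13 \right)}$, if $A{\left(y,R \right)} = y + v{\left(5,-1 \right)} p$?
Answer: $12 i \sqrt{323} \approx 215.67 i$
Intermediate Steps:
$p = 5$ ($p = 9 - 4 = 5$)
$Y = i \sqrt{323}$ ($Y = \sqrt{-323} = i \sqrt{323} \approx 17.972 i$)
$A{\left(y,R \right)} = 20 + y$ ($A{\left(y,R \right)} = y + 4 \cdot 5 = y + 20 = 20 + y$)
$Y A{\left(-8,13 \right)} = i \sqrt{323} \left(20 - 8\right) = i \sqrt{323} \cdot 12 = 12 i \sqrt{323}$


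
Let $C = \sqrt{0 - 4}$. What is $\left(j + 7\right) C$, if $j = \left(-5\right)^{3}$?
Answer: $- 236 i \approx - 236.0 i$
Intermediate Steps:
$j = -125$
$C = 2 i$ ($C = \sqrt{-4} = 2 i \approx 2.0 i$)
$\left(j + 7\right) C = \left(-125 + 7\right) 2 i = - 118 \cdot 2 i = - 236 i$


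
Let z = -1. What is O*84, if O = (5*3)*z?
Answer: -1260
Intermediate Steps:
O = -15 (O = (5*3)*(-1) = 15*(-1) = -15)
O*84 = -15*84 = -1260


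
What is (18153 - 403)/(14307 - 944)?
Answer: 17750/13363 ≈ 1.3283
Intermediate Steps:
(18153 - 403)/(14307 - 944) = 17750/13363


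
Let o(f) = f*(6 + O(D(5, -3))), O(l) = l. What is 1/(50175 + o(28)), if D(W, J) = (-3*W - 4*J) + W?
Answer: 1/50399 ≈ 1.9842e-5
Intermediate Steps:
D(W, J) = -4*J - 2*W (D(W, J) = (-4*J - 3*W) + W = -4*J - 2*W)
o(f) = 8*f (o(f) = f*(6 + (-4*(-3) - 2*5)) = f*(6 + (12 - 10)) = f*(6 + 2) = f*8 = 8*f)
1/(50175 + o(28)) = 1/(50175 + 8*28) = 1/(50175 + 224) = 1/50399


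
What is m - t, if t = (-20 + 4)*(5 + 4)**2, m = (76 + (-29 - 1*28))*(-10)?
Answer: 1106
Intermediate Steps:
m = -190 (m = (76 + (-29 - 28))*(-10) = (76 - 57)*(-10) = 19*(-10) = -190)
t = -1296 (t = -16*9**2 = -16*81 = -1296)
m - t = -190 - 1*(-1296) = -190 + 1296 = 1106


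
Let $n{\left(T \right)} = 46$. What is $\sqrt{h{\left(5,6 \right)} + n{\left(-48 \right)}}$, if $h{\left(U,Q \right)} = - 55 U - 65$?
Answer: $7 i \sqrt{6} \approx 17.146 i$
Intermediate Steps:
$h{\left(U,Q \right)} = -65 - 55 U$
$\sqrt{h{\left(5,6 \right)} + n{\left(-48 \right)}} = \sqrt{\left(-65 - 275\right) + 46} = \sqrt{-340 + 46} = \sqrt{-294} = 7 i \sqrt{6}$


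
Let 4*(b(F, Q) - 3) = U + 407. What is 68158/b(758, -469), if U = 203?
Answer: 136316/311 ≈ 438.31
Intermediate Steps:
b(F, Q) = 311/2 (b(F, Q) = 3 + (203 + 407)/4 = 3 + (¼)*610 = 3 + 305/2 = 311/2)
68158/b(758, -469) = 68158/(311/2) = 68158*(2/311) = 136316/311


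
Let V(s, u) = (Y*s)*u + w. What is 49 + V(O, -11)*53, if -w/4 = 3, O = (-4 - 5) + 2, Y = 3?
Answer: 11656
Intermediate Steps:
O = -7 (O = -9 + 2 = -7)
w = -12 (w = -4*3 = -12)
V(s, u) = -12 + 3*s*u (V(s, u) = (3*s)*u - 12 = 3*s*u - 12 = -12 + 3*s*u)
49 + V(O, -11)*53 = 49 + (-12 + 3*(-7)*(-11))*53 = 49 + (-12 + 231)*53 = 49 + 219*53 = 49 + 11607 = 11656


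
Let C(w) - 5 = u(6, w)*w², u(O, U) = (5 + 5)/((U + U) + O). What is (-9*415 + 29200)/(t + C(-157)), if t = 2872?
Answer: 3921610/319813 ≈ 12.262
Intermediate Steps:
u(O, U) = 10/(O + 2*U) (u(O, U) = 10/(2*U + O) = 10/(O + 2*U))
C(w) = 5 + 10*w²/(6 + 2*w) (C(w) = 5 + (10/(6 + 2*w))*w² = 5 + 10*w²/(6 + 2*w))
(-9*415 + 29200)/(t + C(-157)) = (-9*415 + 29200)/(2872 + 5*(3 - 157 + (-157)²)/(3 - 157)) = (-3735 + 29200)/(2872 + 5*(3 - 157 + 24649)/(-154)) = 25465/(2872 + 5*(-1/154)*24495) = 25465/(2872 - 122475/154) = 25465/(319813/154) = 25465*(154/319813) = 3921610/319813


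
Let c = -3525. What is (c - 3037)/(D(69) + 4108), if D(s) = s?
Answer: -6562/4177 ≈ -1.5710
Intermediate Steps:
(c - 3037)/(D(69) + 4108) = (-3525 - 3037)/(69 + 4108) = -6562/4177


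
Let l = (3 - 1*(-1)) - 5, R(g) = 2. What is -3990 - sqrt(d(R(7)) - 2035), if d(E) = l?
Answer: -3990 - 2*I*sqrt(509) ≈ -3990.0 - 45.122*I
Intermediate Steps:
l = -1 (l = (3 + 1) - 5 = 4 - 5 = -1)
d(E) = -1
-3990 - sqrt(d(R(7)) - 2035) = -3990 - sqrt(-1 - 2035) = -3990 - sqrt(-2036) = -3990 - 2*I*sqrt(509)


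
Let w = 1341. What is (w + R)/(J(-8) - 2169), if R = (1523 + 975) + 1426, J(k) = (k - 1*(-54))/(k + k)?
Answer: -8424/3475 ≈ -2.4242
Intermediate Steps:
J(k) = (54 + k)/(2*k) (J(k) = (k + 54)/((2*k)) = (54 + k)*(1/(2*k)) = (54 + k)/(2*k))
R = 3924 (R = 2498 + 1426 = 3924)
(w + R)/(J(-8) - 2169) = (1341 + 3924)/((½)*(54 - 8)/(-8) - 2169) = 5265/((½)*(-⅛)*46 - 2169) = 5265/(-23/8 - 2169) = 5265/(-17375/8) = 5265*(-8/17375) = -8424/3475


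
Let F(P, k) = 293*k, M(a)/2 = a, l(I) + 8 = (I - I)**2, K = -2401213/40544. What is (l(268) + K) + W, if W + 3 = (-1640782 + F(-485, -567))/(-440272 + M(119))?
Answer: -84257428859/1274338464 ≈ -66.119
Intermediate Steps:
K = -2401213/40544 (K = -2401213*1/40544 = -2401213/40544 ≈ -59.225)
l(I) = -8 (l(I) = -8 + (I - I)**2 = -8 + 0**2 = -8 + 0 = -8)
M(a) = 2*a
W = 486811/440034 (W = -3 + (-1640782 + 293*(-567))/(-440272 + 2*119) = -3 + (-1640782 - 166131)/(-440272 + 238) = -3 - 1806913/(-440034) = -3 - 1806913*(-1/440034) = -3 + 1806913/440034 = 486811/440034 ≈ 1.1063)
(l(268) + K) + W = (-8 - 2401213/40544) + 486811/440034 = -2725565/40544 + 486811/440034 = -84257428859/1274338464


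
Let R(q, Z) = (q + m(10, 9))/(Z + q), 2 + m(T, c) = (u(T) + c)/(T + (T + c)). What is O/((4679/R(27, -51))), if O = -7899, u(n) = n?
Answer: 244869/135691 ≈ 1.8046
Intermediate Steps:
m(T, c) = -2 + (T + c)/(c + 2*T) (m(T, c) = -2 + (T + c)/(T + (T + c)) = -2 + (T + c)/(c + 2*T))
R(q, Z) = (-39/29 + q)/(Z + q) (R(q, Z) = (q + (-1*9 - 3*10)/(9 + 2*10))/(Z + q) = (q + (-9 - 30)/(9 + 20))/(Z + q) = (q - 39/29)/(Z + q) = (-39/29 + q)/(Z + q))
O/((4679/R(27, -51))) = -7899*(-39/29 + 27)/(4679*(-51 + 27)) = -7899/(4679/(((744/29)/(-24)))) = -7899/(4679/((-1/24*744/29))) = -7899/(4679/(-31/29)) = -7899/(4679*(-29/31)) = -7899/(-135691/31) = -7899*(-31/135691) = 244869/135691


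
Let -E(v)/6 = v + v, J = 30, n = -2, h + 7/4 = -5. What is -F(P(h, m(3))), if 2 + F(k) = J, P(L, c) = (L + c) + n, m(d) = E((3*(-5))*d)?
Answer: -28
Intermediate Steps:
h = -27/4 (h = -7/4 - 5 = -27/4 ≈ -6.7500)
E(v) = -12*v (E(v) = -6*(v + v) = -12*v)
m(d) = 180*d (m(d) = -12*3*(-5)*d = -(-180)*d = 180*d)
P(L, c) = -2 + L + c (P(L, c) = (L + c) - 2 = -2 + L + c)
F(k) = 28 (F(k) = -2 + 30 = 28)
-F(P(h, m(3))) = -1*28 = -28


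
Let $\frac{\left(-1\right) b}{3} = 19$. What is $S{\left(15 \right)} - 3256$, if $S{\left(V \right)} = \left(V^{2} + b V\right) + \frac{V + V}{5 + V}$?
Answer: $- \frac{7769}{2} \approx -3884.5$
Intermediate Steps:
$b = -57$ ($b = \left(-3\right) 19 = -57$)
$S{\left(V \right)} = V^{2} - 57 V + \frac{2 V}{5 + V}$ ($S{\left(V \right)} = \left(V^{2} - 57 V\right) + \frac{V + V}{5 + V} = \left(V^{2} - 57 V\right) + \frac{2 V}{5 + V} = V^{2} - 57 V + \frac{2 V}{5 + V}$)
$S{\left(15 \right)} - 3256 = \frac{15 \left(-283 + 15^{2} - 780\right)}{5 + 15} - 3256 = \frac{15 \left(-283 + 225 - 780\right)}{20} - 3256 = 15 \cdot \frac{1}{20} \left(-838\right) - 3256 = - \frac{1257}{2} - 3256 = - \frac{7769}{2}$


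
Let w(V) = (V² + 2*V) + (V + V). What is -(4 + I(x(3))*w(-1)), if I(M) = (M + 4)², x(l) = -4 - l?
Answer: 23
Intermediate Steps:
w(V) = V² + 4*V (w(V) = (V² + 2*V) + 2*V = V² + 4*V)
I(M) = (4 + M)²
-(4 + I(x(3))*w(-1)) = -(4 + (4 + (-4 - 1*3))²*(-(4 - 1))) = -(4 + (4 + (-4 - 3))²*(-1*3)) = -(4 + (4 - 7)²*(-3)) = -(4 + (-3)²*(-3)) = -(4 + 9*(-3)) = -(4 - 27) = -1*(-23) = 23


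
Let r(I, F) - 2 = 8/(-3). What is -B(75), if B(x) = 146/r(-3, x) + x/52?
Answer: 11313/52 ≈ 217.56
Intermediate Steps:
r(I, F) = -⅔ (r(I, F) = 2 + 8/(-3) = 2 + 8*(-⅓) = 2 - 8/3 = -⅔)
B(x) = -219 + x/52 (B(x) = 146/(-⅔) + x/52 = 146*(-3/2) + x*(1/52) = -219 + x/52)
-B(75) = -(-219 + (1/52)*75) = -(-219 + 75/52) = -1*(-11313/52) = 11313/52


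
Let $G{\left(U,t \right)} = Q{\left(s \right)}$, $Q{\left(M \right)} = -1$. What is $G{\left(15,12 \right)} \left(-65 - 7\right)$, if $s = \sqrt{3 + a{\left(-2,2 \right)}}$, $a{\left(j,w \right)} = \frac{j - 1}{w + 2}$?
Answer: $72$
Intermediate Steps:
$a{\left(j,w \right)} = \frac{-1 + j}{2 + w}$
$s = \frac{3}{2}$ ($s = \sqrt{3 + \frac{-1 - 2}{2 + 2}} = \sqrt{3 + \frac{1}{4} \left(-3\right)} = \sqrt{3 - \frac{3}{4}} = \sqrt{\frac{9}{4}} = \frac{3}{2} \approx 1.5$)
$G{\left(U,t \right)} = -1$
$G{\left(15,12 \right)} \left(-65 - 7\right) = - (-65 - 7) = \left(-1\right) \left(-72\right) = 72$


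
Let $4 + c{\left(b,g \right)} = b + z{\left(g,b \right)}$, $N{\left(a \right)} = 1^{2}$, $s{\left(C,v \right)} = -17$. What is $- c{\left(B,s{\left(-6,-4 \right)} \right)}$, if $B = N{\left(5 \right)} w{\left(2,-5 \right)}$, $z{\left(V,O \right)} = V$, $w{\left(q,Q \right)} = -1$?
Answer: $22$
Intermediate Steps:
$N{\left(a \right)} = 1$
$B = -1$ ($B = 1 \left(-1\right) = -1$)
$c{\left(b,g \right)} = -4 + b + g$ ($c{\left(b,g \right)} = -4 + \left(b + g\right) = -4 + b + g$)
$- c{\left(B,s{\left(-6,-4 \right)} \right)} = - (-4 - 1 - 17) = \left(-1\right) \left(-22\right) = 22$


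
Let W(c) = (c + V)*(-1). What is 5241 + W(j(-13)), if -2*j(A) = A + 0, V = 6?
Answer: 10457/2 ≈ 5228.5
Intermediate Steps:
j(A) = -A/2 (j(A) = -(A + 0)/2 = -A/2)
W(c) = -6 - c (W(c) = (c + 6)*(-1) = (6 + c)*(-1) = -6 - c)
5241 + W(j(-13)) = 5241 + (-6 - (-1)*(-13)/2) = 5241 + (-6 - 1*13/2) = 5241 + (-6 - 13/2) = 5241 - 25/2 = 10457/2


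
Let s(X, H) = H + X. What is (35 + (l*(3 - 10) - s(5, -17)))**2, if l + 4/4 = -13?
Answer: 21025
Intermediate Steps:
l = -14 (l = -1 - 13 = -14)
(35 + (l*(3 - 10) - s(5, -17)))**2 = (35 + (-14*(3 - 10) - (-17 + 5)))**2 = (35 + (-14*(-7) - 1*(-12)))**2 = (35 + (98 + 12))**2 = (35 + 110)**2 = 145**2 = 21025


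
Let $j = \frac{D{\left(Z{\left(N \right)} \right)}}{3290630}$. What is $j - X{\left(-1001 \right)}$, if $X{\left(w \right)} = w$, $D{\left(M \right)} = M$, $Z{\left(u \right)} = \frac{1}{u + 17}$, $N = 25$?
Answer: $\frac{138344666461}{138206460} \approx 1001.0$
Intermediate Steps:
$Z{\left(u \right)} = \frac{1}{17 + u}$
$j = \frac{1}{138206460}$ ($j = \frac{1}{\left(17 + 25\right) 3290630} = \frac{1}{42} \cdot \frac{1}{3290630} = \frac{1}{138206460} \approx 7.2355 \cdot 10^{-9}$)
$j - X{\left(-1001 \right)} = \frac{1}{138206460} - -1001 = \frac{1}{138206460} + 1001 = \frac{138344666461}{138206460}$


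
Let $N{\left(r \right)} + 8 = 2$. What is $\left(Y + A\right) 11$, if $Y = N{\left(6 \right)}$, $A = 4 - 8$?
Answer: $-110$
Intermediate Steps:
$N{\left(r \right)} = -6$ ($N{\left(r \right)} = -8 + 2 = -6$)
$A = -4$ ($A = 4 - 8 = -4$)
$Y = -6$
$\left(Y + A\right) 11 = \left(-6 - 4\right) 11 = \left(-10\right) 11 = -110$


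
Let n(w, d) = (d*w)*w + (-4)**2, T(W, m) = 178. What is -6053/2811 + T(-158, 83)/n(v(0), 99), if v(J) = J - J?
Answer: 201755/22488 ≈ 8.9717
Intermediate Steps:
v(J) = 0
n(w, d) = 16 + d*w**2 (n(w, d) = d*w**2 + 16 = 16 + d*w**2)
-6053/2811 + T(-158, 83)/n(v(0), 99) = -6053/2811 + 178/(16 + 99*0**2) = -6053*1/2811 + 178/(16 + 99*0) = -6053/2811 + 178/(16 + 0) = -6053/2811 + 178/16 = -6053/2811 + 178*(1/16) = -6053/2811 + 89/8 = 201755/22488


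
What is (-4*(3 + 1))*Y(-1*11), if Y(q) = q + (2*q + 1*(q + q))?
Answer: 880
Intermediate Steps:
Y(q) = 5*q (Y(q) = q + (2*q + 1*(2*q)) = q + (2*q + 2*q) = q + 4*q = 5*q)
(-4*(3 + 1))*Y(-1*11) = (-4*(3 + 1))*(5*(-1*11)) = (-4*4)*(5*(-11)) = -16*(-55) = 880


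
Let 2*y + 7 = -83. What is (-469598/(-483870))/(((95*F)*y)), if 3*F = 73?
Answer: -234799/25167288375 ≈ -9.3295e-6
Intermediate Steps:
F = 73/3 (F = (1/3)*73 = 73/3 ≈ 24.333)
y = -45 (y = -7/2 + (1/2)*(-83) = -7/2 - 83/2 = -45)
(-469598/(-483870))/(((95*F)*y)) = (-469598/(-483870))/(((95*(73/3))*(-45))) = (-469598*(-1/483870))/(((6935/3)*(-45))) = (234799/241935)/(-104025) = (234799/241935)*(-1/104025) = -234799/25167288375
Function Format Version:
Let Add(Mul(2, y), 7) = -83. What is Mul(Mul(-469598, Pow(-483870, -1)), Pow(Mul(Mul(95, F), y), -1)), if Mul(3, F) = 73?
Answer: Rational(-234799, 25167288375) ≈ -9.3295e-6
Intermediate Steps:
F = Rational(73, 3) (F = Mul(Rational(1, 3), 73) = Rational(73, 3) ≈ 24.333)
y = -45 (y = Add(Rational(-7, 2), Mul(Rational(1, 2), -83)) = Add(Rational(-7, 2), Rational(-83, 2)) = -45)
Mul(Mul(-469598, Pow(-483870, -1)), Pow(Mul(Mul(95, F), y), -1)) = Mul(Mul(-469598, Pow(-483870, -1)), Pow(Mul(Mul(95, Rational(73, 3)), -45), -1)) = Mul(Mul(-469598, Rational(-1, 483870)), Pow(Mul(Rational(6935, 3), -45), -1)) = Mul(Rational(234799, 241935), Pow(-104025, -1)) = Mul(Rational(234799, 241935), Rational(-1, 104025)) = Rational(-234799, 25167288375)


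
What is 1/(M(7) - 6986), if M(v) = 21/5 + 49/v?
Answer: -5/34874 ≈ -0.00014337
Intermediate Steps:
M(v) = 21/5 + 49/v (M(v) = 21*(1/5) + 49/v = 21/5 + 49/v)
1/(M(7) - 6986) = 1/((21/5 + 49/7) - 6986) = 1/((21/5 + 49*(1/7)) - 6986) = 1/((21/5 + 7) - 6986) = 1/(56/5 - 6986) = 1/(-34874/5) = -5/34874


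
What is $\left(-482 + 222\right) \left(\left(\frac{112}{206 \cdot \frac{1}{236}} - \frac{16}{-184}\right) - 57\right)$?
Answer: $- \frac{43976660}{2369} \approx -18563.0$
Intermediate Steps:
$\left(-482 + 222\right) \left(\left(\frac{112}{206 \cdot \frac{1}{236}} - \frac{16}{-184}\right) - 57\right) = - 260 \left(\left(\frac{112}{206 \cdot \frac{1}{236}} - - \frac{2}{23}\right) - 57\right) = - 260 \left(\left(\frac{112}{\frac{103}{118}} + \frac{2}{23}\right) - 57\right) = - 260 \left(\left(112 \cdot \frac{118}{103} + \frac{2}{23}\right) - 57\right) = - 260 \left(\left(\frac{13216}{103} + \frac{2}{23}\right) - 57\right) = - 260 \left(\frac{304174}{2369} - 57\right) = \left(-260\right) \frac{169141}{2369} = - \frac{43976660}{2369}$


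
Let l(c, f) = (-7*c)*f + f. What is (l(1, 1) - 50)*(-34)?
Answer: 1904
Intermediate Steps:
l(c, f) = f - 7*c*f (l(c, f) = -7*c*f + f = f - 7*c*f)
(l(1, 1) - 50)*(-34) = (1*(1 - 7*1) - 50)*(-34) = (1*(1 - 7) - 50)*(-34) = (1*(-6) - 50)*(-34) = (-6 - 50)*(-34) = -56*(-34) = 1904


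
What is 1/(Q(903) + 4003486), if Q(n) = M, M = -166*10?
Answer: 1/4001826 ≈ 2.4989e-7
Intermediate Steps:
M = -1660
Q(n) = -1660
1/(Q(903) + 4003486) = 1/(-1660 + 4003486) = 1/4001826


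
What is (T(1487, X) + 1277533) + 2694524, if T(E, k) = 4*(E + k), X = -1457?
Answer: 3972177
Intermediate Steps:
T(E, k) = 4*E + 4*k
(T(1487, X) + 1277533) + 2694524 = ((4*1487 + 4*(-1457)) + 1277533) + 2694524 = ((5948 - 5828) + 1277533) + 2694524 = (120 + 1277533) + 2694524 = 1277653 + 2694524 = 3972177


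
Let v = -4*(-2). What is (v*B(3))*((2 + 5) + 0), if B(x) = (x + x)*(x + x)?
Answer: 2016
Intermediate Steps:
B(x) = 4*x² (B(x) = (2*x)*(2*x) = 4*x²)
v = 8
(v*B(3))*((2 + 5) + 0) = (8*(4*3²))*((2 + 5) + 0) = (8*(4*9))*(7 + 0) = (8*36)*7 = 288*7 = 2016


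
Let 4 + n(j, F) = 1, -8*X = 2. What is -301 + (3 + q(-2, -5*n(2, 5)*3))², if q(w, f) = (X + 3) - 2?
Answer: -4591/16 ≈ -286.94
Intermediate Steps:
X = -¼ (X = -⅛*2 = -¼ ≈ -0.25000)
n(j, F) = -3 (n(j, F) = -4 + 1 = -3)
q(w, f) = ¾ (q(w, f) = (-¼ + 3) - 2 = 11/4 - 2 = ¾)
-301 + (3 + q(-2, -5*n(2, 5)*3))² = -301 + (3 + ¾)² = -301 + (15/4)² = -301 + 225/16 = -4591/16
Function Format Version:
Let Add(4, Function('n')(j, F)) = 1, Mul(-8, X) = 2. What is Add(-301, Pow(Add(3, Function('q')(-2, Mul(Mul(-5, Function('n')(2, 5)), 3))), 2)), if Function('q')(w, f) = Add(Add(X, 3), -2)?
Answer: Rational(-4591, 16) ≈ -286.94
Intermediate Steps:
X = Rational(-1, 4) (X = Mul(Rational(-1, 8), 2) = Rational(-1, 4) ≈ -0.25000)
Function('n')(j, F) = -3 (Function('n')(j, F) = Add(-4, 1) = -3)
Function('q')(w, f) = Rational(3, 4) (Function('q')(w, f) = Add(Add(Rational(-1, 4), 3), -2) = Add(Rational(11, 4), -2) = Rational(3, 4))
Add(-301, Pow(Add(3, Function('q')(-2, Mul(Mul(-5, Function('n')(2, 5)), 3))), 2)) = Add(-301, Pow(Add(3, Rational(3, 4)), 2)) = Add(-301, Pow(Rational(15, 4), 2)) = Add(-301, Rational(225, 16)) = Rational(-4591, 16)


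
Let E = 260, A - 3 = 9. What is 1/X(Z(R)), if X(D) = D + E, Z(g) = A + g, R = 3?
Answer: 1/275 ≈ 0.0036364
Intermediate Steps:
A = 12 (A = 3 + 9 = 12)
Z(g) = 12 + g
X(D) = 260 + D (X(D) = D + 260 = 260 + D)
1/X(Z(R)) = 1/(260 + (12 + 3)) = 1/(260 + 15) = 1/275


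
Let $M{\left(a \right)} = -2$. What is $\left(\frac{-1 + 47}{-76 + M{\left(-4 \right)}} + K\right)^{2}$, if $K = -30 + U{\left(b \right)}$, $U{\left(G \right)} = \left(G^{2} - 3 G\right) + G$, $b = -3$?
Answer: $\frac{369664}{1521} \approx 243.04$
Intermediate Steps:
$U{\left(G \right)} = G^{2} - 2 G$
$K = -15$ ($K = -30 - 3 \left(-2 - 3\right) = -30 - -15 = -30 + 15 = -15$)
$\left(\frac{-1 + 47}{-76 + M{\left(-4 \right)}} + K\right)^{2} = \left(\frac{-1 + 47}{-76 - 2} - 15\right)^{2} = \left(\frac{46}{-78} - 15\right)^{2} = \left(46 \left(- \frac{1}{78}\right) - 15\right)^{2} = \left(- \frac{23}{39} - 15\right)^{2} = \left(- \frac{608}{39}\right)^{2} = \frac{369664}{1521}$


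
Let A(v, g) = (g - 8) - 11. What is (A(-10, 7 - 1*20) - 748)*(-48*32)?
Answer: 1198080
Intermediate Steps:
A(v, g) = -19 + g (A(v, g) = (-8 + g) - 11 = -19 + g)
(A(-10, 7 - 1*20) - 748)*(-48*32) = ((-19 + (7 - 1*20)) - 748)*(-48*32) = ((-19 + (7 - 20)) - 748)*(-1536) = ((-19 - 13) - 748)*(-1536) = (-32 - 748)*(-1536) = -780*(-1536) = 1198080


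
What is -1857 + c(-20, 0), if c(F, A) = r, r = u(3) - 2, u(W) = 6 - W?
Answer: -1856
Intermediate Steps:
r = 1 (r = (6 - 1*3) - 2 = (6 - 3) - 2 = 3 - 2 = 1)
c(F, A) = 1
-1857 + c(-20, 0) = -1857 + 1 = -1856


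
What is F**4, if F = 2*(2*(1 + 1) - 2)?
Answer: 256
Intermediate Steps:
F = 4 (F = 2*(2*2 - 2) = 2*(4 - 2) = 2*2 = 4)
F**4 = 4**4 = 256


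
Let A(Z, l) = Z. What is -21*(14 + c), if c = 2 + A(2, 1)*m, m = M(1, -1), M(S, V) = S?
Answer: -378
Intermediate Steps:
m = 1
c = 4 (c = 2 + 2*1 = 2 + 2 = 4)
-21*(14 + c) = -21*(14 + 4) = -21*18 = -378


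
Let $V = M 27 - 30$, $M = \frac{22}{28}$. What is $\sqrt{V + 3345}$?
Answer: $\frac{\sqrt{653898}}{14} \approx 57.76$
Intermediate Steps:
$M = \frac{11}{14}$ ($M = 22 \cdot \frac{1}{28} = \frac{11}{14} \approx 0.78571$)
$V = - \frac{123}{14}$ ($V = \frac{11}{14} \cdot 27 - 30 = \frac{297}{14} - 30 = - \frac{123}{14} \approx -8.7857$)
$\sqrt{V + 3345} = \sqrt{- \frac{123}{14} + 3345} = \sqrt{\frac{46707}{14}} = \frac{\sqrt{653898}}{14}$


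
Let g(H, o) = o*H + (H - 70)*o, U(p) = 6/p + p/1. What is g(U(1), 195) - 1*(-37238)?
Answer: 26318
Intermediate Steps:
U(p) = p + 6/p (U(p) = 6/p + p*1 = 6/p + p = p + 6/p)
g(H, o) = H*o + o*(-70 + H) (g(H, o) = H*o + (-70 + H)*o = H*o + o*(-70 + H))
g(U(1), 195) - 1*(-37238) = 2*195*(-35 + (1 + 6/1)) - 1*(-37238) = 2*195*(-35 + (1 + 6*1)) + 37238 = 2*195*(-35 + (1 + 6)) + 37238 = 2*195*(-35 + 7) + 37238 = 2*195*(-28) + 37238 = -10920 + 37238 = 26318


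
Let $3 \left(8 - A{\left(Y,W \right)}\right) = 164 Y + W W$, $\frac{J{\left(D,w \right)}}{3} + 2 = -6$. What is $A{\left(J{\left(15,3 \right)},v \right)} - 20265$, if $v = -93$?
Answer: $-21828$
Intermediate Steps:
$J{\left(D,w \right)} = -24$ ($J{\left(D,w \right)} = -6 + 3 \left(-6\right) = -6 - 18 = -24$)
$A{\left(Y,W \right)} = 8 - \frac{164 Y}{3} - \frac{W^{2}}{3}$ ($A{\left(Y,W \right)} = 8 - \frac{164 Y + W W}{3} = 8 - \frac{164 Y + W^{2}}{3} = 8 - \frac{W^{2} + 164 Y}{3} = 8 - \left(\frac{W^{2}}{3} + \frac{164 Y}{3}\right) = 8 - \frac{164 Y}{3} - \frac{W^{2}}{3}$)
$A{\left(J{\left(15,3 \right)},v \right)} - 20265 = \left(8 - -1312 - \frac{\left(-93\right)^{2}}{3}\right) - 20265 = \left(8 + 1312 - 2883\right) - 20265 = -1563 - 20265 = -21828$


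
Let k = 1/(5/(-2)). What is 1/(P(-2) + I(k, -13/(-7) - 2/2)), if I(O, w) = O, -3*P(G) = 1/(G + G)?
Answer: -60/19 ≈ -3.1579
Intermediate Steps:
k = -⅖ (k = 1/(5*(-½)) = 1/(-5/2) = -⅖ ≈ -0.40000)
P(G) = -1/(6*G) (P(G) = -1/(3*(G + G)) = -1/(2*G)/3 = -1/(6*G))
1/(P(-2) + I(k, -13/(-7) - 2/2)) = 1/(-⅙/(-2) - ⅖) = 1/(-⅙*(-½) - ⅖) = 1/(1/12 - ⅖) = 1/(-19/60) = -60/19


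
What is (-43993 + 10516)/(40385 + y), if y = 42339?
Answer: -33477/82724 ≈ -0.40468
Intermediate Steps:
(-43993 + 10516)/(40385 + y) = (-43993 + 10516)/(40385 + 42339) = -33477/82724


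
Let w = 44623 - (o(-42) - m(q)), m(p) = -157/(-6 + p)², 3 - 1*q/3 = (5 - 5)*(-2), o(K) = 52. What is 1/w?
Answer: 9/400982 ≈ 2.2445e-5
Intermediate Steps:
q = 9 (q = 9 - 3*(5 - 5)*(-2) = 9 - 0*(-2) = 9 - 3*0 = 9 + 0 = 9)
m(p) = -157/(-6 + p)²
w = 400982/9 (w = 44623 - (52 - (-157)/(-6 + 9)²) = 44623 - (52 - (-157)/3²) = 44623 - (52 - (-157)/9) = 44623 - (52 - 1*(-157/9)) = 44623 - (52 + 157/9) = 44623 - 1*625/9 = 44623 - 625/9 = 400982/9 ≈ 44554.)
1/w = 1/(400982/9) = 9/400982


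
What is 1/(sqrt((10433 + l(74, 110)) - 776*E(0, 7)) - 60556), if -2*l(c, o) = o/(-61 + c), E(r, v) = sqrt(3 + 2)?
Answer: -1/(60556 - sqrt(135574/13 - 776*sqrt(5))) ≈ -1.6539e-5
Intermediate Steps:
E(r, v) = sqrt(5)
l(c, o) = -o/(2*(-61 + c))
1/(sqrt((10433 + l(74, 110)) - 776*E(0, 7)) - 60556) = 1/(sqrt((10433 - 1*110/(-122 + 2*74)) - 776*sqrt(5)) - 60556) = 1/(sqrt((10433 - 1*110/(-122 + 148)) - 776*sqrt(5)) - 60556) = 1/(sqrt((10433 - 1*110/26) - 776*sqrt(5)) - 60556) = 1/(sqrt((10433 - 1*110*1/26) - 776*sqrt(5)) - 60556) = 1/(sqrt((10433 - 55/13) - 776*sqrt(5)) - 60556) = 1/(sqrt(135574/13 - 776*sqrt(5)) - 60556) = 1/(-60556 + sqrt(135574/13 - 776*sqrt(5)))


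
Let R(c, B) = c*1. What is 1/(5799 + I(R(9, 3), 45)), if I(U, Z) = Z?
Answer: 1/5844 ≈ 0.00017112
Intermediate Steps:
R(c, B) = c
1/(5799 + I(R(9, 3), 45)) = 1/(5799 + 45) = 1/5844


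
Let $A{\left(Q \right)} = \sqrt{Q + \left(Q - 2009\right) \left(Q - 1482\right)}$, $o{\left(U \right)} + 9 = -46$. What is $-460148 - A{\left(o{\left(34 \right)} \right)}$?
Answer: $-460148 - \sqrt{3172313} \approx -4.6193 \cdot 10^{5}$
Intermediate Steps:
$o{\left(U \right)} = -55$ ($o{\left(U \right)} = -9 - 46 = -55$)
$A{\left(Q \right)} = \sqrt{Q + \left(-2009 + Q\right) \left(-1482 + Q\right)}$
$-460148 - A{\left(o{\left(34 \right)} \right)} = -460148 - \sqrt{2977338 + \left(-55\right)^{2} - -191950} = -460148 - \sqrt{2977338 + 3025 + 191950} = -460148 - \sqrt{3172313}$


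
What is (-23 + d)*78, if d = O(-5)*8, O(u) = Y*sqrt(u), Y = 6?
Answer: -1794 + 3744*I*sqrt(5) ≈ -1794.0 + 8371.8*I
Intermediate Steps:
O(u) = 6*sqrt(u)
d = 48*I*sqrt(5) (d = (6*sqrt(-5))*8 = (6*(I*sqrt(5)))*8 = (6*I*sqrt(5))*8 = 48*I*sqrt(5) ≈ 107.33*I)
(-23 + d)*78 = (-23 + 48*I*sqrt(5))*78 = -1794 + 3744*I*sqrt(5)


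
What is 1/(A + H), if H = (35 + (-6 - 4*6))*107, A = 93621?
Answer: 1/94156 ≈ 1.0621e-5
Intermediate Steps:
H = 535 (H = (35 + (-6 - 24))*107 = (35 - 30)*107 = 5*107 = 535)
1/(A + H) = 1/(93621 + 535) = 1/94156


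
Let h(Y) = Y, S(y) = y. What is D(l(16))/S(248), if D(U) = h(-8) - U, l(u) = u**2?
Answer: -33/31 ≈ -1.0645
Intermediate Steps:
D(U) = -8 - U
D(l(16))/S(248) = (-8 - 1*16**2)/248 = (-8 - 1*256)*(1/248) = (-8 - 256)*(1/248) = -264*1/248 = -33/31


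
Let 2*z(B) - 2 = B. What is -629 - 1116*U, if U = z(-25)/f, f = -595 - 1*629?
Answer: -43485/68 ≈ -639.49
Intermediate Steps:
z(B) = 1 + B/2
f = -1224 (f = -595 - 629 = -1224)
U = 23/2448 (U = (1 + (½)*(-25))/(-1224) = (1 - 25/2)*(-1/1224) = -23/2*(-1/1224) = 23/2448 ≈ 0.0093954)
-629 - 1116*U = -629 - 1116*23/2448 = -629 - 713/68 = -43485/68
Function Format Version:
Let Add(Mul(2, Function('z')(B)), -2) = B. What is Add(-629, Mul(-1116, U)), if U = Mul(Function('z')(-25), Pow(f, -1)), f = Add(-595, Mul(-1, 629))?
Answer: Rational(-43485, 68) ≈ -639.49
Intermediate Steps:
Function('z')(B) = Add(1, Mul(Rational(1, 2), B))
f = -1224 (f = Add(-595, -629) = -1224)
U = Rational(23, 2448) (U = Mul(Add(1, Mul(Rational(1, 2), -25)), Pow(-1224, -1)) = Mul(Add(1, Rational(-25, 2)), Rational(-1, 1224)) = Mul(Rational(-23, 2), Rational(-1, 1224)) = Rational(23, 2448) ≈ 0.0093954)
Add(-629, Mul(-1116, U)) = Add(-629, Mul(-1116, Rational(23, 2448))) = Add(-629, Rational(-713, 68)) = Rational(-43485, 68)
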